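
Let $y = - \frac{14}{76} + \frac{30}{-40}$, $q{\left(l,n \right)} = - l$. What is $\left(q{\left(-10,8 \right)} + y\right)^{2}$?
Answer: $\frac{474721}{5776} \approx 82.188$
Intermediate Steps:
$y = - \frac{71}{76}$ ($y = \left(-14\right) \frac{1}{76} + 30 \left(- \frac{1}{40}\right) = - \frac{7}{38} - \frac{3}{4} = - \frac{71}{76} \approx -0.93421$)
$\left(q{\left(-10,8 \right)} + y\right)^{2} = \left(\left(-1\right) \left(-10\right) - \frac{71}{76}\right)^{2} = \left(10 - \frac{71}{76}\right)^{2} = \left(\frac{689}{76}\right)^{2} = \frac{474721}{5776}$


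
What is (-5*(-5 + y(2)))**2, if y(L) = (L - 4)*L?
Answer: 2025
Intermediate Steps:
y(L) = L*(-4 + L) (y(L) = (-4 + L)*L = L*(-4 + L))
(-5*(-5 + y(2)))**2 = (-5*(-5 + 2*(-4 + 2)))**2 = (-5*(-5 + 2*(-2)))**2 = (-5*(-5 - 4))**2 = (-5*(-9))**2 = 45**2 = 2025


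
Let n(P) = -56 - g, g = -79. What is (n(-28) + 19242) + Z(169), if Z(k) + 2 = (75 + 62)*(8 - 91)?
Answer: 7892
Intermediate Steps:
Z(k) = -11373 (Z(k) = -2 + (75 + 62)*(8 - 91) = -2 + 137*(-83) = -2 - 11371 = -11373)
n(P) = 23 (n(P) = -56 - 1*(-79) = -56 + 79 = 23)
(n(-28) + 19242) + Z(169) = (23 + 19242) - 11373 = 19265 - 11373 = 7892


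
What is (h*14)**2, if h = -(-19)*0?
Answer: 0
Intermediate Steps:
h = 0 (h = -1*0 = 0)
(h*14)**2 = (0*14)**2 = 0**2 = 0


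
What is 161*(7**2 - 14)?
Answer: 5635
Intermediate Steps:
161*(7**2 - 14) = 161*(49 - 14) = 161*35 = 5635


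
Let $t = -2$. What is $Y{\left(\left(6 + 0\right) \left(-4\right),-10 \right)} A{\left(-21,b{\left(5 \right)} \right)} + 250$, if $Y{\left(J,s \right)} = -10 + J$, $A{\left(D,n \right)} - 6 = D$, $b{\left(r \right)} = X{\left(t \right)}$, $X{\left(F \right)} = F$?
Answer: $760$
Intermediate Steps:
$b{\left(r \right)} = -2$
$A{\left(D,n \right)} = 6 + D$
$Y{\left(\left(6 + 0\right) \left(-4\right),-10 \right)} A{\left(-21,b{\left(5 \right)} \right)} + 250 = \left(-10 + \left(6 + 0\right) \left(-4\right)\right) \left(6 - 21\right) + 250 = \left(-10 + 6 \left(-4\right)\right) \left(-15\right) + 250 = \left(-10 - 24\right) \left(-15\right) + 250 = \left(-34\right) \left(-15\right) + 250 = 510 + 250 = 760$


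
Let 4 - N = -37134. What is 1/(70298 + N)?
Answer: 1/107436 ≈ 9.3079e-6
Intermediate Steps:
N = 37138 (N = 4 - 1*(-37134) = 4 + 37134 = 37138)
1/(70298 + N) = 1/(70298 + 37138) = 1/107436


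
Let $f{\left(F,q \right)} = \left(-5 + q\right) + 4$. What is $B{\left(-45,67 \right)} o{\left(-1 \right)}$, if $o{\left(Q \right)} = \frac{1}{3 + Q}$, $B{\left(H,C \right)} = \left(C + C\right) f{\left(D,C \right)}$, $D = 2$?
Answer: $4422$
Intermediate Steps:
$f{\left(F,q \right)} = -1 + q$
$B{\left(H,C \right)} = 2 C \left(-1 + C\right)$ ($B{\left(H,C \right)} = \left(C + C\right) \left(-1 + C\right) = 2 C \left(-1 + C\right)$)
$B{\left(-45,67 \right)} o{\left(-1 \right)} = \frac{2 \cdot 67 \left(-1 + 67\right)}{3 - 1} = \frac{2 \cdot 67 \cdot 66}{2} = 8844 \cdot \frac{1}{2} = 4422$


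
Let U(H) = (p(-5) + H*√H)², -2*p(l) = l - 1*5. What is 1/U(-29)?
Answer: I/(2*(-12182*I + 145*√29)) ≈ -4.0876e-5 + 2.6201e-6*I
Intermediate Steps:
p(l) = 5/2 - l/2 (p(l) = -(l - 1*5)/2 = -(l - 5)/2 = -(-5 + l)/2 = 5/2 - l/2)
U(H) = (5 + H^(3/2))² (U(H) = ((5/2 - ½*(-5)) + H*√H)² = ((5/2 + 5/2) + H^(3/2))² = (5 + H^(3/2))²)
1/U(-29) = 1/((5 + (-29)^(3/2))²) = 1/((5 - 29*I*√29)²) = (5 - 29*I*√29)⁻²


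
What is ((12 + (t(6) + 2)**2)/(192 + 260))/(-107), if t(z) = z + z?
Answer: -52/12091 ≈ -0.0043007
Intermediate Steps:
t(z) = 2*z
((12 + (t(6) + 2)**2)/(192 + 260))/(-107) = ((12 + (2*6 + 2)**2)/(192 + 260))/(-107) = ((12 + (12 + 2)**2)/452)*(-1/107) = ((12 + 14**2)*(1/452))*(-1/107) = ((12 + 196)*(1/452))*(-1/107) = (208*(1/452))*(-1/107) = (52/113)*(-1/107) = -52/12091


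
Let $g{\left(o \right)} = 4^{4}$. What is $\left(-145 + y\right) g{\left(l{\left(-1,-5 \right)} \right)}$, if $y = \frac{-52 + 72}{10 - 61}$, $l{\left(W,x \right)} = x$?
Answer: $- \frac{1898240}{51} \approx -37220.0$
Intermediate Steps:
$g{\left(o \right)} = 256$
$y = - \frac{20}{51}$ ($y = \frac{20}{-51} = 20 \left(- \frac{1}{51}\right) = - \frac{20}{51} \approx -0.39216$)
$\left(-145 + y\right) g{\left(l{\left(-1,-5 \right)} \right)} = \left(-145 - \frac{20}{51}\right) 256 = \left(- \frac{7415}{51}\right) 256 = - \frac{1898240}{51}$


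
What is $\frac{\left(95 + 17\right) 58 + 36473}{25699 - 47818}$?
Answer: $- \frac{14323}{7373} \approx -1.9426$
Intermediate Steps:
$\frac{\left(95 + 17\right) 58 + 36473}{25699 - 47818} = \frac{112 \cdot 58 + 36473}{-22119} = \left(6496 + 36473\right) \left(- \frac{1}{22119}\right) = 42969 \left(- \frac{1}{22119}\right) = - \frac{14323}{7373}$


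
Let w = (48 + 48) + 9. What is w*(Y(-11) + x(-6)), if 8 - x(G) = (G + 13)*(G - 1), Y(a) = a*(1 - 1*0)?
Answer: 4830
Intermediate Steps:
w = 105 (w = 96 + 9 = 105)
Y(a) = a (Y(a) = a*(1 + 0) = a*1 = a)
x(G) = 8 - (-1 + G)*(13 + G) (x(G) = 8 - (G + 13)*(G - 1) = 8 - (13 + G)*(-1 + G) = 8 - (-1 + G)*(13 + G))
w*(Y(-11) + x(-6)) = 105*(-11 + (21 - 1*(-6)² - 12*(-6))) = 105*(-11 + (21 - 1*36 + 72)) = 105*(-11 + (21 - 36 + 72)) = 105*(-11 + 57) = 105*46 = 4830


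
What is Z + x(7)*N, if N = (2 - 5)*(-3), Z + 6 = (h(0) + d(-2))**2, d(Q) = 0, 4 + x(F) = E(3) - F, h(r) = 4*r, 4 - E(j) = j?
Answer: -96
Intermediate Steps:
E(j) = 4 - j
x(F) = -3 - F (x(F) = -4 + ((4 - 1*3) - F) = -4 + ((4 - 3) - F) = -4 + (1 - F) = -3 - F)
Z = -6 (Z = -6 + (4*0 + 0)**2 = -6 + (0 + 0)**2 = -6 + 0**2 = -6 + 0 = -6)
N = 9 (N = -3*(-3) = 9)
Z + x(7)*N = -6 + (-3 - 1*7)*9 = -6 + (-3 - 7)*9 = -6 - 10*9 = -6 - 90 = -96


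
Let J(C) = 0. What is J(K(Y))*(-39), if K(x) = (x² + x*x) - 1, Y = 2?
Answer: 0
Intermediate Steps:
K(x) = -1 + 2*x² (K(x) = (x² + x²) - 1 = 2*x² - 1 = -1 + 2*x²)
J(K(Y))*(-39) = 0*(-39) = 0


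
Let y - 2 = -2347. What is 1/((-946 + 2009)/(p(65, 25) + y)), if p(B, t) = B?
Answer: -2280/1063 ≈ -2.1449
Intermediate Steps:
y = -2345 (y = 2 - 2347 = -2345)
1/((-946 + 2009)/(p(65, 25) + y)) = 1/((-946 + 2009)/(65 - 2345)) = 1/(1063/(-2280)) = 1/(1063*(-1/2280)) = 1/(-1063/2280) = -2280/1063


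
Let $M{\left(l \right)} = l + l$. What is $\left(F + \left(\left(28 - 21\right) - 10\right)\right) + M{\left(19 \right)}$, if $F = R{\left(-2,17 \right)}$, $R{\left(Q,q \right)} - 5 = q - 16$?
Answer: $41$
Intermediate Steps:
$R{\left(Q,q \right)} = -11 + q$ ($R{\left(Q,q \right)} = 5 + \left(q - 16\right) = 5 + \left(-16 + q\right) = -11 + q$)
$F = 6$ ($F = -11 + 17 = 6$)
$M{\left(l \right)} = 2 l$
$\left(F + \left(\left(28 - 21\right) - 10\right)\right) + M{\left(19 \right)} = \left(6 + \left(\left(28 - 21\right) - 10\right)\right) + 2 \cdot 19 = \left(6 + \left(7 - 10\right)\right) + 38 = \left(6 - 3\right) + 38 = 3 + 38 = 41$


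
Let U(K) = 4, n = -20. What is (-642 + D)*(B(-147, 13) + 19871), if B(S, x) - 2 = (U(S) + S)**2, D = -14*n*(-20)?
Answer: -251689924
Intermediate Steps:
D = -5600 (D = -14*(-20)*(-20) = 280*(-20) = -5600)
B(S, x) = 2 + (4 + S)**2
(-642 + D)*(B(-147, 13) + 19871) = (-642 - 5600)*((2 + (4 - 147)**2) + 19871) = -6242*((2 + (-143)**2) + 19871) = -6242*((2 + 20449) + 19871) = -6242*(20451 + 19871) = -6242*40322 = -251689924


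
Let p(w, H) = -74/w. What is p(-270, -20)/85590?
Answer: 37/11554650 ≈ 3.2022e-6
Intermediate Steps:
p(-270, -20)/85590 = -74/(-270)/85590 = -74*(-1/270)*(1/85590) = (37/135)*(1/85590) = 37/11554650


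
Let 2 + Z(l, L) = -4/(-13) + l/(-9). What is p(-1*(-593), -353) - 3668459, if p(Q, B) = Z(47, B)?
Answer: -429210512/117 ≈ -3.6685e+6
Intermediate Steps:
Z(l, L) = -22/13 - l/9 (Z(l, L) = -2 + (-4/(-13) + l/(-9)) = -2 + (-4*(-1/13) + l*(-1/9)) = -2 + (4/13 - l/9) = -22/13 - l/9)
p(Q, B) = -809/117 (p(Q, B) = -22/13 - 1/9*47 = -22/13 - 47/9 = -809/117)
p(-1*(-593), -353) - 3668459 = -809/117 - 3668459 = -429210512/117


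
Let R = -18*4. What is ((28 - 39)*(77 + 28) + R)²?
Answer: 1505529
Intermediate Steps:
R = -72
((28 - 39)*(77 + 28) + R)² = ((28 - 39)*(77 + 28) - 72)² = (-11*105 - 72)² = (-1155 - 72)² = (-1227)² = 1505529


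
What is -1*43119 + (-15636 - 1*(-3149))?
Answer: -55606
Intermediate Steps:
-1*43119 + (-15636 - 1*(-3149)) = -43119 + (-15636 + 3149) = -43119 - 12487 = -55606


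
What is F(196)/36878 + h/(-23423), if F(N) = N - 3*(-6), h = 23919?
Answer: -438536180/431896697 ≈ -1.0154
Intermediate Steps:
F(N) = 18 + N (F(N) = N + 18 = 18 + N)
F(196)/36878 + h/(-23423) = (18 + 196)/36878 + 23919/(-23423) = 214*(1/36878) + 23919*(-1/23423) = 107/18439 - 23919/23423 = -438536180/431896697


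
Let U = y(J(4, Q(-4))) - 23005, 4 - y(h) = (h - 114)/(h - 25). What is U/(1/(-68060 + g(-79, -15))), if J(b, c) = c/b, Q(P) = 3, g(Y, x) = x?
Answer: 151912766250/97 ≈ 1.5661e+9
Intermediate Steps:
y(h) = 4 - (-114 + h)/(-25 + h) (y(h) = 4 - (h - 114)/(h - 25) = 4 - (-114 + h)/(-25 + h))
U = -2231550/97 (U = (14 + 3*(3/4))/(-25 + 3/4) - 23005 = (14 + 3*(3*(¼)))/(-25 + 3*(¼)) - 23005 = (14 + 3*(¾))/(-25 + ¾) - 23005 = (14 + 9/4)/(-97/4) - 23005 = -4/97*65/4 - 23005 = -65/97 - 23005 = -2231550/97 ≈ -23006.)
U/(1/(-68060 + g(-79, -15))) = -2231550/(97*(1/(-68060 - 15))) = -2231550/(97*(1/(-68075))) = -2231550/(97*(-1/68075)) = -2231550/97*(-68075) = 151912766250/97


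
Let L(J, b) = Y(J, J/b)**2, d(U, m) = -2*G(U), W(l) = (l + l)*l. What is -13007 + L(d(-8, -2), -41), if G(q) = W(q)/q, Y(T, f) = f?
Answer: -21863743/1681 ≈ -13006.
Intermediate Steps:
W(l) = 2*l**2 (W(l) = (2*l)*l = 2*l**2)
G(q) = 2*q (G(q) = (2*q**2)/q = 2*q)
d(U, m) = -4*U
L(J, b) = J**2/b**2 (L(J, b) = (J/b)**2 = J**2/b**2)
-13007 + L(d(-8, -2), -41) = -13007 + (-4*(-8))**2/(-41)**2 = -13007 + 32**2*(1/1681) = -13007 + 1024*(1/1681) = -13007 + 1024/1681 = -21863743/1681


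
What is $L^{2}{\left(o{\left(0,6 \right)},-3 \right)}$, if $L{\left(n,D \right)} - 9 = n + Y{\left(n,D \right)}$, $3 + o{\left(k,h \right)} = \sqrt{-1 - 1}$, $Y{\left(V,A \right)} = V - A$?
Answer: $28 + 24 i \sqrt{2} \approx 28.0 + 33.941 i$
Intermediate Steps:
$o{\left(k,h \right)} = -3 + i \sqrt{2}$ ($o{\left(k,h \right)} = -3 + \sqrt{-1 - 1} = -3 + \sqrt{-2} = -3 + i \sqrt{2}$)
$L{\left(n,D \right)} = 9 - D + 2 n$ ($L{\left(n,D \right)} = 9 + \left(n - \left(D - n\right)\right) = 9 - \left(D - 2 n\right) = 9 - D + 2 n$)
$L^{2}{\left(o{\left(0,6 \right)},-3 \right)} = \left(9 - -3 + 2 \left(-3 + i \sqrt{2}\right)\right)^{2} = \left(9 + 3 - \left(6 - 2 i \sqrt{2}\right)\right)^{2} = \left(6 + 2 i \sqrt{2}\right)^{2}$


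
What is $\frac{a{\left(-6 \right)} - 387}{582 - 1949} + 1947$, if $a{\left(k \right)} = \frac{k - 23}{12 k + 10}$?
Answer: $\frac{165040003}{84754} \approx 1947.3$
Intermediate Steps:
$a{\left(k \right)} = \frac{-23 + k}{10 + 12 k}$
$\frac{a{\left(-6 \right)} - 387}{582 - 1949} + 1947 = \frac{\frac{-23 - 6}{2 \left(5 + 6 \left(-6\right)\right)} - 387}{582 - 1949} + 1947 = \frac{\frac{1}{2} \frac{1}{5 - 36} \left(-29\right) - 387}{-1367} + 1947 = \left(\frac{1}{2} \frac{1}{-31} \left(-29\right) - 387\right) \left(- \frac{1}{1367}\right) + 1947 = \left(\frac{1}{2} \left(- \frac{1}{31}\right) \left(-29\right) - 387\right) \left(- \frac{1}{1367}\right) + 1947 = \left(\frac{29}{62} - 387\right) \left(- \frac{1}{1367}\right) + 1947 = \left(- \frac{23965}{62}\right) \left(- \frac{1}{1367}\right) + 1947 = \frac{23965}{84754} + 1947 = \frac{165040003}{84754}$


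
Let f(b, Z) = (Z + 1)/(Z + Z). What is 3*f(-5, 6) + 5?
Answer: 27/4 ≈ 6.7500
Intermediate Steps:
f(b, Z) = (1 + Z)/(2*Z) (f(b, Z) = (1 + Z)/((2*Z)) = (1 + Z)*(1/(2*Z)) = (1 + Z)/(2*Z))
3*f(-5, 6) + 5 = 3*((½)*(1 + 6)/6) + 5 = 3*((½)*(⅙)*7) + 5 = 3*(7/12) + 5 = 7/4 + 5 = 27/4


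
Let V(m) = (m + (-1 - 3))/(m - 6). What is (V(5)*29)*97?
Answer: -2813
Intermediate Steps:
V(m) = (-4 + m)/(-6 + m) (V(m) = (m - 4)/(-6 + m) = (-4 + m)/(-6 + m))
(V(5)*29)*97 = (((-4 + 5)/(-6 + 5))*29)*97 = ((1/(-1))*29)*97 = (-1*1*29)*97 = -1*29*97 = -29*97 = -2813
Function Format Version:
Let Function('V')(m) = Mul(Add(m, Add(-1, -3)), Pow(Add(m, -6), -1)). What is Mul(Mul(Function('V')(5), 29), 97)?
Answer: -2813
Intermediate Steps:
Function('V')(m) = Mul(Pow(Add(-6, m), -1), Add(-4, m)) (Function('V')(m) = Mul(Add(m, -4), Pow(Add(-6, m), -1)) = Mul(Add(-4, m), Pow(Add(-6, m), -1)) = Mul(Pow(Add(-6, m), -1), Add(-4, m)))
Mul(Mul(Function('V')(5), 29), 97) = Mul(Mul(Mul(Pow(Add(-6, 5), -1), Add(-4, 5)), 29), 97) = Mul(Mul(Mul(Pow(-1, -1), 1), 29), 97) = Mul(Mul(Mul(-1, 1), 29), 97) = Mul(Mul(-1, 29), 97) = Mul(-29, 97) = -2813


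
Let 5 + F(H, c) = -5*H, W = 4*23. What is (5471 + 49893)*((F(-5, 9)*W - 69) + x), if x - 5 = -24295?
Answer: -1246741916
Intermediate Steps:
x = -24290 (x = 5 - 24295 = -24290)
W = 92
F(H, c) = -5 - 5*H
(5471 + 49893)*((F(-5, 9)*W - 69) + x) = (5471 + 49893)*(((-5 - 5*(-5))*92 - 69) - 24290) = 55364*(((-5 + 25)*92 - 69) - 24290) = 55364*((20*92 - 69) - 24290) = 55364*((1840 - 69) - 24290) = 55364*(1771 - 24290) = 55364*(-22519) = -1246741916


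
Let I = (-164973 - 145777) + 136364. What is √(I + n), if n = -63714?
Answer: 10*I*√2381 ≈ 487.96*I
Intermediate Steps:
I = -174386 (I = -310750 + 136364 = -174386)
√(I + n) = √(-174386 - 63714) = √(-238100) = 10*I*√2381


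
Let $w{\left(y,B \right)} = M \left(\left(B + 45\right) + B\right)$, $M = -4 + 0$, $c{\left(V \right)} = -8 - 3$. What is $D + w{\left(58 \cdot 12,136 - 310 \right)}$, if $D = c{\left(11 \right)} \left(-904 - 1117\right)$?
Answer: $23443$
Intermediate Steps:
$c{\left(V \right)} = -11$ ($c{\left(V \right)} = -8 - 3 = -11$)
$M = -4$
$D = 22231$ ($D = - 11 \left(-904 - 1117\right) = \left(-11\right) \left(-2021\right) = 22231$)
$w{\left(y,B \right)} = -180 - 8 B$ ($w{\left(y,B \right)} = - 4 \left(\left(B + 45\right) + B\right) = - 4 \left(\left(45 + B\right) + B\right) = - 4 \left(45 + 2 B\right) = -180 - 8 B$)
$D + w{\left(58 \cdot 12,136 - 310 \right)} = 22231 - \left(180 + 8 \left(136 - 310\right)\right) = 22231 - -1212 = 22231 + \left(-180 + 1392\right) = 22231 + 1212 = 23443$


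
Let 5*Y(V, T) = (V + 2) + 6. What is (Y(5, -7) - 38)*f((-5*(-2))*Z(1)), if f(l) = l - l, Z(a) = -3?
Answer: 0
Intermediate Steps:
Y(V, T) = 8/5 + V/5 (Y(V, T) = ((V + 2) + 6)/5 = ((2 + V) + 6)/5 = (8 + V)/5 = 8/5 + V/5)
f(l) = 0
(Y(5, -7) - 38)*f((-5*(-2))*Z(1)) = ((8/5 + (⅕)*5) - 38)*0 = ((8/5 + 1) - 38)*0 = (13/5 - 38)*0 = -177/5*0 = 0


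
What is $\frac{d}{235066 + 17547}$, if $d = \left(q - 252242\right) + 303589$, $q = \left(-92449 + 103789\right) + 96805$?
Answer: $\frac{159492}{252613} \approx 0.63137$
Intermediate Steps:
$q = 108145$ ($q = 11340 + 96805 = 108145$)
$d = 159492$ ($d = \left(108145 - 252242\right) + 303589 = -144097 + 303589 = 159492$)
$\frac{d}{235066 + 17547} = \frac{159492}{235066 + 17547} = \frac{159492}{252613}$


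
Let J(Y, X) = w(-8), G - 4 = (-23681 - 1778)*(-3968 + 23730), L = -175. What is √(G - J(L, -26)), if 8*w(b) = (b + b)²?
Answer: I*√503120786 ≈ 22430.0*I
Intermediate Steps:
G = -503120754 (G = 4 + (-23681 - 1778)*(-3968 + 23730) = 4 - 25459*19762 = 4 - 503120758 = -503120754)
w(b) = b²/2 (w(b) = (b + b)²/8 = (2*b)²/8 = (4*b²)/8 = b²/2)
J(Y, X) = 32 (J(Y, X) = (½)*(-8)² = (½)*64 = 32)
√(G - J(L, -26)) = √(-503120754 - 1*32) = √(-503120754 - 32) = √(-503120786) = I*√503120786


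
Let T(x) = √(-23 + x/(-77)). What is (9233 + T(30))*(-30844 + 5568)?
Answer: -233373308 - 25276*I*√138677/77 ≈ -2.3337e+8 - 1.2224e+5*I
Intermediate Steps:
T(x) = √(-23 - x/77) (T(x) = √(-23 + x*(-1/77)) = √(-23 - x/77))
(9233 + T(30))*(-30844 + 5568) = (9233 + √(-136367 - 77*30)/77)*(-30844 + 5568) = (9233 + √(-136367 - 2310)/77)*(-25276) = (9233 + √(-138677)/77)*(-25276) = (9233 + (I*√138677)/77)*(-25276) = (9233 + I*√138677/77)*(-25276) = -233373308 - 25276*I*√138677/77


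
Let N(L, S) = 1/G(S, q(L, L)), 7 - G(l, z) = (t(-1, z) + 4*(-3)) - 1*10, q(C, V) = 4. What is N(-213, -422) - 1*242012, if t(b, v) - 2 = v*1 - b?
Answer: -5324263/22 ≈ -2.4201e+5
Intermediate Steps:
t(b, v) = 2 + v - b (t(b, v) = 2 + (v*1 - b) = 2 + (v - b) = 2 + v - b)
G(l, z) = 26 - z (G(l, z) = 7 - (((2 + z - 1*(-1)) + 4*(-3)) - 1*10) = 7 - (((2 + z + 1) - 12) - 10) = 7 - (((3 + z) - 12) - 10) = 7 - ((-9 + z) - 10) = 7 - (-19 + z) = 7 + (19 - z) = 26 - z)
N(L, S) = 1/22 (N(L, S) = 1/(26 - 1*4) = 1/(26 - 4) = 1/22)
N(-213, -422) - 1*242012 = 1/22 - 1*242012 = 1/22 - 242012 = -5324263/22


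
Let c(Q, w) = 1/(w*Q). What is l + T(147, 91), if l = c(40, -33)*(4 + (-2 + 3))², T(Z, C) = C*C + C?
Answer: 2210203/264 ≈ 8372.0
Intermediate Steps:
T(Z, C) = C + C² (T(Z, C) = C² + C = C + C²)
c(Q, w) = 1/(Q*w)
l = -5/264 (l = (1/(40*(-33)))*(4 + (-2 + 3))² = ((1/40)*(-1/33))*(4 + 1)² = -1/1320*5² = -1/1320*25 = -5/264 ≈ -0.018939)
l + T(147, 91) = -5/264 + 91*(1 + 91) = -5/264 + 91*92 = -5/264 + 8372 = 2210203/264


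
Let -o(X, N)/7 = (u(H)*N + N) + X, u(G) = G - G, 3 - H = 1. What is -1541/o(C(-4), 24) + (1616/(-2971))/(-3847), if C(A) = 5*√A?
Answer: 105678486230/13521023971 - 7705*I/2366 ≈ 7.8159 - 3.2565*I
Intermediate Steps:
H = 2 (H = 3 - 1*1 = 3 - 1 = 2)
u(G) = 0
o(X, N) = -7*N - 7*X (o(X, N) = -7*((0*N + N) + X) = -7*((0 + N) + X) = -7*(N + X) = -7*N - 7*X)
-1541/o(C(-4), 24) + (1616/(-2971))/(-3847) = -1541/(-7*24 - 35*√(-4)) + (1616/(-2971))/(-3847) = -1541/(-168 - 35*2*I) + (1616*(-1/2971))*(-1/3847) = -1541/(-168 - 70*I) - 1616/2971*(-1/3847) = -1541*(-168 + 70*I)/33124 + 1616/11429437 = 1616/11429437 - 1541*(-168 + 70*I)/33124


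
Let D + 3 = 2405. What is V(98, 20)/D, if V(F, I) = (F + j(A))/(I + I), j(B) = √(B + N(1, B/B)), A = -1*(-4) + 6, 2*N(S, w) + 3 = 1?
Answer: 101/96080 ≈ 0.0010512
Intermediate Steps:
N(S, w) = -1 (N(S, w) = -3/2 + (½)*1 = -3/2 + ½ = -1)
D = 2402 (D = -3 + 2405 = 2402)
A = 10 (A = 4 + 6 = 10)
j(B) = √(-1 + B) (j(B) = √(B - 1) = √(-1 + B))
V(F, I) = (3 + F)/(2*I) (V(F, I) = (F + √(-1 + 10))/(I + I) = (F + √9)/((2*I)) = (F + 3)*(1/(2*I)) = (3 + F)*(1/(2*I)) = (3 + F)/(2*I))
V(98, 20)/D = ((½)*(3 + 98)/20)/2402 = ((½)*(1/20)*101)*(1/2402) = (101/40)*(1/2402) = 101/96080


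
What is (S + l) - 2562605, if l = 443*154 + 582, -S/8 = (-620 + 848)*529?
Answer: -3458697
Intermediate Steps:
S = -964896 (S = -8*(-620 + 848)*529 = -1824*529 = -8*120612 = -964896)
l = 68804 (l = 68222 + 582 = 68804)
(S + l) - 2562605 = (-964896 + 68804) - 2562605 = -896092 - 2562605 = -3458697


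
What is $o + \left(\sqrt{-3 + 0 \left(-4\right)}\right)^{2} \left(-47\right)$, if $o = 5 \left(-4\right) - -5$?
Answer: $126$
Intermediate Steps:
$o = -15$ ($o = -20 + 5 = -15$)
$o + \left(\sqrt{-3 + 0 \left(-4\right)}\right)^{2} \left(-47\right) = -15 + \left(\sqrt{-3 + 0 \left(-4\right)}\right)^{2} \left(-47\right) = -15 + \left(\sqrt{-3 + 0}\right)^{2} \left(-47\right) = -15 + \left(\sqrt{-3}\right)^{2} \left(-47\right) = -15 + \left(i \sqrt{3}\right)^{2} \left(-47\right) = -15 - -141 = -15 + 141 = 126$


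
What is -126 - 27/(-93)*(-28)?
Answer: -4158/31 ≈ -134.13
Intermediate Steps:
-126 - 27/(-93)*(-28) = -126 - 27*(-1/93)*(-28) = -126 + (9/31)*(-28) = -126 - 252/31 = -4158/31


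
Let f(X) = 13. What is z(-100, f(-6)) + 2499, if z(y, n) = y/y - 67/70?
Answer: 174933/70 ≈ 2499.0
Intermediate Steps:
z(y, n) = 3/70 (z(y, n) = 1 - 67*1/70 = 1 - 67/70 = 3/70)
z(-100, f(-6)) + 2499 = 3/70 + 2499 = 174933/70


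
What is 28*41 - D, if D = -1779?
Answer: 2927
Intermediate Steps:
28*41 - D = 28*41 - 1*(-1779) = 1148 + 1779 = 2927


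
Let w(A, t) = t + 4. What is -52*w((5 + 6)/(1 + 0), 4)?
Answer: -416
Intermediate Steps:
w(A, t) = 4 + t
-52*w((5 + 6)/(1 + 0), 4) = -52*(4 + 4) = -52*8 = -416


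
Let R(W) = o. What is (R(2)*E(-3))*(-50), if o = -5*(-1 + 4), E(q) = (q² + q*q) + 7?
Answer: 18750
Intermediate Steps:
E(q) = 7 + 2*q² (E(q) = (q² + q²) + 7 = 2*q² + 7 = 7 + 2*q²)
o = -15 (o = -5*3 = -15)
R(W) = -15
(R(2)*E(-3))*(-50) = -15*(7 + 2*(-3)²)*(-50) = -15*(7 + 2*9)*(-50) = -15*(7 + 18)*(-50) = -15*25*(-50) = -375*(-50) = 18750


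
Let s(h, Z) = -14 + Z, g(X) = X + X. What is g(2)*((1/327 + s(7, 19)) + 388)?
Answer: 514048/327 ≈ 1572.0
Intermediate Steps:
g(X) = 2*X
g(2)*((1/327 + s(7, 19)) + 388) = (2*2)*((1/327 + (-14 + 19)) + 388) = 4*((1/327 + 5) + 388) = 4*(1636/327 + 388) = 4*(128512/327) = 514048/327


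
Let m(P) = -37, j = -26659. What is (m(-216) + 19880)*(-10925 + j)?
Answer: -745779312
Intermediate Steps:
(m(-216) + 19880)*(-10925 + j) = (-37 + 19880)*(-10925 - 26659) = 19843*(-37584) = -745779312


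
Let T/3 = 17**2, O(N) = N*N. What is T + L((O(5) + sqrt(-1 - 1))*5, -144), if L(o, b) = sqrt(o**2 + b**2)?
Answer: 867 + sqrt(36311 + 1250*I*sqrt(2)) ≈ 1057.6 + 4.6371*I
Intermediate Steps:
O(N) = N**2
T = 867 (T = 3*17**2 = 3*289 = 867)
L(o, b) = sqrt(b**2 + o**2)
T + L((O(5) + sqrt(-1 - 1))*5, -144) = 867 + sqrt((-144)**2 + ((5**2 + sqrt(-1 - 1))*5)**2) = 867 + sqrt(20736 + ((25 + sqrt(-2))*5)**2) = 867 + sqrt(20736 + ((25 + I*sqrt(2))*5)**2) = 867 + sqrt(20736 + (125 + 5*I*sqrt(2))**2)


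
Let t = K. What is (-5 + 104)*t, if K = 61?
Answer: 6039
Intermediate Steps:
t = 61
(-5 + 104)*t = (-5 + 104)*61 = 99*61 = 6039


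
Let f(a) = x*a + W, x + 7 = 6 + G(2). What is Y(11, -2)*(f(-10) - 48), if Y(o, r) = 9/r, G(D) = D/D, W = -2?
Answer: 225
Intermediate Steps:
G(D) = 1
x = 0 (x = -7 + (6 + 1) = -7 + 7 = 0)
f(a) = -2 (f(a) = 0*a - 2 = 0 - 2 = -2)
Y(11, -2)*(f(-10) - 48) = (9/(-2))*(-2 - 48) = (9*(-1/2))*(-50) = -9/2*(-50) = 225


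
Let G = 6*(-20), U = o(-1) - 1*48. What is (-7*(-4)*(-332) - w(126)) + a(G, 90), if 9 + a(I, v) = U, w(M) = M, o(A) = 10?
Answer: -9469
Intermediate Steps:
U = -38 (U = 10 - 1*48 = 10 - 48 = -38)
G = -120
a(I, v) = -47 (a(I, v) = -9 - 38 = -47)
(-7*(-4)*(-332) - w(126)) + a(G, 90) = (-7*(-4)*(-332) - 1*126) - 47 = (28*(-332) - 126) - 47 = (-9296 - 126) - 47 = -9422 - 47 = -9469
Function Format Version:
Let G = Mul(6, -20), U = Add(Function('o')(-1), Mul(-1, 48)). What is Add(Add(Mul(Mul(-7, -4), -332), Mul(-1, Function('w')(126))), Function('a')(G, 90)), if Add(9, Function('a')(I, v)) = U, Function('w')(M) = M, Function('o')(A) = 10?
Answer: -9469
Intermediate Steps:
U = -38 (U = Add(10, Mul(-1, 48)) = Add(10, -48) = -38)
G = -120
Function('a')(I, v) = -47 (Function('a')(I, v) = Add(-9, -38) = -47)
Add(Add(Mul(Mul(-7, -4), -332), Mul(-1, Function('w')(126))), Function('a')(G, 90)) = Add(Add(Mul(Mul(-7, -4), -332), Mul(-1, 126)), -47) = Add(Add(Mul(28, -332), -126), -47) = Add(Add(-9296, -126), -47) = Add(-9422, -47) = -9469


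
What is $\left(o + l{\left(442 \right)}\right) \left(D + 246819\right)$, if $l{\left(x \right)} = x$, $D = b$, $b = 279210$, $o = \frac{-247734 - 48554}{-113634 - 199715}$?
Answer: $\frac{1553425708422}{6667} \approx 2.33 \cdot 10^{8}$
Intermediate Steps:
$o = \frac{6304}{6667}$ ($o = - \frac{296288}{-313349} = \left(-296288\right) \left(- \frac{1}{313349}\right) = \frac{6304}{6667} \approx 0.94555$)
$D = 279210$
$\left(o + l{\left(442 \right)}\right) \left(D + 246819\right) = \left(\frac{6304}{6667} + 442\right) \left(279210 + 246819\right) = \frac{2953118}{6667} \cdot 526029 = \frac{1553425708422}{6667}$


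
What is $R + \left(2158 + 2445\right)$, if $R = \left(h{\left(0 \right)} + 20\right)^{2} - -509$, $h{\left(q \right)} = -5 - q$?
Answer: $5337$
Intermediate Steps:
$R = 734$ ($R = \left(\left(-5 - 0\right) + 20\right)^{2} - -509 = \left(\left(-5 + 0\right) + 20\right)^{2} + 509 = \left(-5 + 20\right)^{2} + 509 = 15^{2} + 509 = 225 + 509 = 734$)
$R + \left(2158 + 2445\right) = 734 + \left(2158 + 2445\right) = 734 + 4603 = 5337$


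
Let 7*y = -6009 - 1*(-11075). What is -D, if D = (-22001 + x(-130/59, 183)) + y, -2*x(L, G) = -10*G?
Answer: 142536/7 ≈ 20362.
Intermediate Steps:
y = 5066/7 (y = (-6009 - 1*(-11075))/7 = (-6009 + 11075)/7 = (⅐)*5066 = 5066/7 ≈ 723.71)
x(L, G) = 5*G (x(L, G) = -(-5)*G = 5*G)
D = -142536/7 (D = (-22001 + 5*183) + 5066/7 = (-22001 + 915) + 5066/7 = -21086 + 5066/7 = -142536/7 ≈ -20362.)
-D = -1*(-142536/7) = 142536/7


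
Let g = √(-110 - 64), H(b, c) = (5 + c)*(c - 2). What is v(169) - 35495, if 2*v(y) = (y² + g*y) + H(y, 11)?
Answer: -42285/2 + 169*I*√174/2 ≈ -21143.0 + 1114.6*I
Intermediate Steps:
H(b, c) = (-2 + c)*(5 + c) (H(b, c) = (5 + c)*(-2 + c) = (-2 + c)*(5 + c))
g = I*√174 (g = √(-174) = I*√174 ≈ 13.191*I)
v(y) = 72 + y²/2 + I*y*√174/2 (v(y) = ((y² + (I*√174)*y) + (-10 + 11² + 3*11))/2 = ((y² + I*y*√174) + (-10 + 121 + 33))/2 = ((y² + I*y*√174) + 144)/2 = (144 + y² + I*y*√174)/2 = 72 + y²/2 + I*y*√174/2)
v(169) - 35495 = (72 + (½)*169² + (½)*I*169*√174) - 35495 = (72 + (½)*28561 + 169*I*√174/2) - 35495 = (72 + 28561/2 + 169*I*√174/2) - 35495 = (28705/2 + 169*I*√174/2) - 35495 = -42285/2 + 169*I*√174/2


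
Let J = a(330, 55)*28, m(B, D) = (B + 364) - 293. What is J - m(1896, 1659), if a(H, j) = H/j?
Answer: -1799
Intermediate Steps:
m(B, D) = 71 + B (m(B, D) = (364 + B) - 293 = 71 + B)
J = 168 (J = (330/55)*28 = (330*(1/55))*28 = 6*28 = 168)
J - m(1896, 1659) = 168 - (71 + 1896) = 168 - 1*1967 = 168 - 1967 = -1799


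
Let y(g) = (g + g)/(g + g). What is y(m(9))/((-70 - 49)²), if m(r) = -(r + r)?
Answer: 1/14161 ≈ 7.0616e-5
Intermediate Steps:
m(r) = -2*r
y(g) = 1 (y(g) = (2*g)/((2*g)) = (2*g)*(1/(2*g)) = 1)
y(m(9))/((-70 - 49)²) = 1/(-70 - 49)² = 1/(-119)² = 1/14161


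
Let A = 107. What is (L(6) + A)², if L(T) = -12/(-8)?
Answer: 47089/4 ≈ 11772.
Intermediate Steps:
L(T) = 3/2 (L(T) = -12*(-⅛) = 3/2)
(L(6) + A)² = (3/2 + 107)² = (217/2)² = 47089/4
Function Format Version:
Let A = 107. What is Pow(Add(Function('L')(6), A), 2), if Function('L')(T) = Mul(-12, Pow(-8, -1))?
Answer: Rational(47089, 4) ≈ 11772.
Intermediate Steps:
Function('L')(T) = Rational(3, 2) (Function('L')(T) = Mul(-12, Rational(-1, 8)) = Rational(3, 2))
Pow(Add(Function('L')(6), A), 2) = Pow(Add(Rational(3, 2), 107), 2) = Pow(Rational(217, 2), 2) = Rational(47089, 4)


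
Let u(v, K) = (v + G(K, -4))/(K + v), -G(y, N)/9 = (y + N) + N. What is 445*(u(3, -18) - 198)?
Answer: -95141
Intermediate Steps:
G(y, N) = -18*N - 9*y (G(y, N) = -9*((y + N) + N) = -9*((N + y) + N) = -9*(y + 2*N) = -18*N - 9*y)
u(v, K) = (72 + v - 9*K)/(K + v) (u(v, K) = (v + (-18*(-4) - 9*K))/(K + v) = (v + (72 - 9*K))/(K + v) = (72 + v - 9*K)/(K + v))
445*(u(3, -18) - 198) = 445*((72 + 3 - 9*(-18))/(-18 + 3) - 198) = 445*((72 + 3 + 162)/(-15) - 198) = 445*(-1/15*237 - 198) = 445*(-79/5 - 198) = 445*(-1069/5) = -95141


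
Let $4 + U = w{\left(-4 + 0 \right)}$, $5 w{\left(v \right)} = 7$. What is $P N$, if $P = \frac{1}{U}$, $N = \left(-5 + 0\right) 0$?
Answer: $0$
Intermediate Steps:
$w{\left(v \right)} = \frac{7}{5}$ ($w{\left(v \right)} = \frac{1}{5} \cdot 7 = \frac{7}{5}$)
$U = - \frac{13}{5}$ ($U = -4 + \frac{7}{5} = - \frac{13}{5} \approx -2.6$)
$N = 0$ ($N = \left(-5\right) 0 = 0$)
$P = - \frac{5}{13}$ ($P = \frac{1}{- \frac{13}{5}} = - \frac{5}{13} \approx -0.38462$)
$P N = \left(- \frac{5}{13}\right) 0 = 0$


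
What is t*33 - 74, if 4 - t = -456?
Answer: 15106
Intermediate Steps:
t = 460 (t = 4 - 1*(-456) = 4 + 456 = 460)
t*33 - 74 = 460*33 - 74 = 15180 - 74 = 15106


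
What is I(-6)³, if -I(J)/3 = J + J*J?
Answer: -729000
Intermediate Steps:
I(J) = -3*J - 3*J² (I(J) = -3*(J + J*J) = -3*(J + J²) = -3*J - 3*J²)
I(-6)³ = (-3*(-6)*(1 - 6))³ = (-3*(-6)*(-5))³ = (-90)³ = -729000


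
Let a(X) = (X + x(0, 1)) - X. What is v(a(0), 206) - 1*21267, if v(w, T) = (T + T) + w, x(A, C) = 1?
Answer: -20854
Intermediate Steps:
a(X) = 1 (a(X) = (X + 1) - X = (1 + X) - X = 1)
v(w, T) = w + 2*T (v(w, T) = 2*T + w = w + 2*T)
v(a(0), 206) - 1*21267 = (1 + 2*206) - 1*21267 = (1 + 412) - 21267 = 413 - 21267 = -20854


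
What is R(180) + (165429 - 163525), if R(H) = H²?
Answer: 34304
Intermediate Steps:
R(180) + (165429 - 163525) = 180² + (165429 - 163525) = 32400 + 1904 = 34304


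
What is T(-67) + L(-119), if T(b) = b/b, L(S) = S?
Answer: -118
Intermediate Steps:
T(b) = 1
T(-67) + L(-119) = 1 - 119 = -118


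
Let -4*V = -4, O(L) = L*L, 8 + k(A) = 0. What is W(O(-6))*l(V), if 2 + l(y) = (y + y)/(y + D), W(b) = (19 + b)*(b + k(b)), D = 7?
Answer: -2695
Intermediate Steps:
k(A) = -8 (k(A) = -8 + 0 = -8)
O(L) = L²
W(b) = (-8 + b)*(19 + b) (W(b) = (19 + b)*(b - 8) = (19 + b)*(-8 + b) = (-8 + b)*(19 + b))
V = 1 (V = -¼*(-4) = 1)
l(y) = -2 + 2*y/(7 + y) (l(y) = -2 + (y + y)/(y + 7) = -2 + (2*y)/(7 + y) = -2 + 2*y/(7 + y))
W(O(-6))*l(V) = (-152 + ((-6)²)² + 11*(-6)²)*(-14/(7 + 1)) = (-152 + 36² + 11*36)*(-14/8) = (-152 + 1296 + 396)*(-14*⅛) = 1540*(-7/4) = -2695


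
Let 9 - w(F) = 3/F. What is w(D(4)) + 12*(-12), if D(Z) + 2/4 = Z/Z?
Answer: -141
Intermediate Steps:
D(Z) = ½ (D(Z) = -½ + Z/Z = -½ + 1 = ½)
w(F) = 9 - 3/F
w(D(4)) + 12*(-12) = (9 - 3/½) + 12*(-12) = (9 - 3*2) - 144 = (9 - 6) - 144 = 3 - 144 = -141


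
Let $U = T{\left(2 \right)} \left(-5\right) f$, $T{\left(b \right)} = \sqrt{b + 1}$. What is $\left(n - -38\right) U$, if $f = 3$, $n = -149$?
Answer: $1665 \sqrt{3} \approx 2883.9$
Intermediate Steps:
$T{\left(b \right)} = \sqrt{1 + b}$
$U = - 15 \sqrt{3}$ ($U = \sqrt{1 + 2} \left(-5\right) 3 = \sqrt{3} \left(-5\right) 3 = - 5 \sqrt{3} \cdot 3 = - 15 \sqrt{3} \approx -25.981$)
$\left(n - -38\right) U = \left(-149 - -38\right) \left(- 15 \sqrt{3}\right) = \left(-149 + \left(-23 + 61\right)\right) \left(- 15 \sqrt{3}\right) = \left(-149 + 38\right) \left(- 15 \sqrt{3}\right) = - 111 \left(- 15 \sqrt{3}\right) = 1665 \sqrt{3}$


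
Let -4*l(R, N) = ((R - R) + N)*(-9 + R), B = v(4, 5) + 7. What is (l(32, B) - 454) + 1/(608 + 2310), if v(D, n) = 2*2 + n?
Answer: -1593227/2918 ≈ -546.00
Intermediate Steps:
v(D, n) = 4 + n
B = 16 (B = (4 + 5) + 7 = 9 + 7 = 16)
l(R, N) = -N*(-9 + R)/4 (l(R, N) = -((R - R) + N)*(-9 + R)/4 = -(0 + N)*(-9 + R)/4 = -N*(-9 + R)/4)
(l(32, B) - 454) + 1/(608 + 2310) = ((¼)*16*(9 - 1*32) - 454) + 1/(608 + 2310) = ((¼)*16*(9 - 32) - 454) + 1/2918 = ((¼)*16*(-23) - 454) + 1/2918 = (-92 - 454) + 1/2918 = -546 + 1/2918 = -1593227/2918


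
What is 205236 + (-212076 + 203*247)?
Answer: 43301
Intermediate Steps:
205236 + (-212076 + 203*247) = 205236 + (-212076 + 50141) = 205236 - 161935 = 43301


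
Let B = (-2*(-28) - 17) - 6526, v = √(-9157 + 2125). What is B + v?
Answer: -6487 + 2*I*√1758 ≈ -6487.0 + 83.857*I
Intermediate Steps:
v = 2*I*√1758 (v = √(-7032) = 2*I*√1758 ≈ 83.857*I)
B = -6487 (B = (56 - 17) - 6526 = 39 - 6526 = -6487)
B + v = -6487 + 2*I*√1758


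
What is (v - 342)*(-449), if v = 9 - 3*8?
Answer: 160293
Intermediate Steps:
v = -15 (v = 9 - 24 = -15)
(v - 342)*(-449) = (-15 - 342)*(-449) = -357*(-449) = 160293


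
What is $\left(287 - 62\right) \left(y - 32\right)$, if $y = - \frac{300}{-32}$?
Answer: $- \frac{40725}{8} \approx -5090.6$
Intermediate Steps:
$y = \frac{75}{8}$ ($y = \left(-300\right) \left(- \frac{1}{32}\right) = \frac{75}{8} \approx 9.375$)
$\left(287 - 62\right) \left(y - 32\right) = \left(287 - 62\right) \left(\frac{75}{8} - 32\right) = 225 \left(- \frac{181}{8}\right) = - \frac{40725}{8}$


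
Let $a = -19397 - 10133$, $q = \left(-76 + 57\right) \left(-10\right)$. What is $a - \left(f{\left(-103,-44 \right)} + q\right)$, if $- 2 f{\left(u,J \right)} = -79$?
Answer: $- \frac{59519}{2} \approx -29760.0$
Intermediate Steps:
$f{\left(u,J \right)} = \frac{79}{2}$ ($f{\left(u,J \right)} = \left(- \frac{1}{2}\right) \left(-79\right) = \frac{79}{2}$)
$q = 190$ ($q = \left(-19\right) \left(-10\right) = 190$)
$a = -29530$
$a - \left(f{\left(-103,-44 \right)} + q\right) = -29530 - \left(\frac{79}{2} + 190\right) = -29530 - \frac{459}{2} = - \frac{59519}{2}$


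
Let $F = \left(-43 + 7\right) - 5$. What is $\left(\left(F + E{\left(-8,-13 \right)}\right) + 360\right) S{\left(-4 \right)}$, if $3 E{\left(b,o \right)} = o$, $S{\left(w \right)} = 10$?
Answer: $\frac{9440}{3} \approx 3146.7$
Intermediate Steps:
$F = -41$ ($F = -36 - 5 = -41$)
$E{\left(b,o \right)} = \frac{o}{3}$
$\left(\left(F + E{\left(-8,-13 \right)}\right) + 360\right) S{\left(-4 \right)} = \left(\left(-41 + \frac{1}{3} \left(-13\right)\right) + 360\right) 10 = \left(\left(-41 - \frac{13}{3}\right) + 360\right) 10 = \left(- \frac{136}{3} + 360\right) 10 = \frac{944}{3} \cdot 10 = \frac{9440}{3}$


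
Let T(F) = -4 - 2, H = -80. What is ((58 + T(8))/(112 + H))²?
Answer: 169/64 ≈ 2.6406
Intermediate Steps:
T(F) = -6
((58 + T(8))/(112 + H))² = ((58 - 6)/(112 - 80))² = (52/32)² = (52*(1/32))² = (13/8)² = 169/64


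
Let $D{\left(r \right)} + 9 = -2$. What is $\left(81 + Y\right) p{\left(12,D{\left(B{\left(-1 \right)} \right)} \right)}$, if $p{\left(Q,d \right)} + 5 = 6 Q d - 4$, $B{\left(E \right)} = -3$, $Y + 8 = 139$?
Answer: $-169812$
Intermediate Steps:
$Y = 131$ ($Y = -8 + 139 = 131$)
$D{\left(r \right)} = -11$ ($D{\left(r \right)} = -9 - 2 = -11$)
$p{\left(Q,d \right)} = -9 + 6 Q d$ ($p{\left(Q,d \right)} = -5 + \left(6 Q d - 4\right) = -5 + \left(-4 + 6 Q d\right) = -9 + 6 Q d$)
$\left(81 + Y\right) p{\left(12,D{\left(B{\left(-1 \right)} \right)} \right)} = \left(81 + 131\right) \left(-9 + 6 \cdot 12 \left(-11\right)\right) = 212 \left(-9 - 792\right) = 212 \left(-801\right) = -169812$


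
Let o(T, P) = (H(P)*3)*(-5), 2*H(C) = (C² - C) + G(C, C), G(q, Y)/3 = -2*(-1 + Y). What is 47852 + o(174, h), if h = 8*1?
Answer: 47747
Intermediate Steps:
G(q, Y) = 6 - 6*Y (G(q, Y) = 3*(-2*(-1 + Y)) = 3*(2 - 2*Y) = 6 - 6*Y)
h = 8
H(C) = 3 + C²/2 - 7*C/2 (H(C) = ((C² - C) + (6 - 6*C))/2 = (6 + C² - 7*C)/2 = 3 + C²/2 - 7*C/2)
o(T, P) = -45 - 15*P²/2 + 105*P/2 (o(T, P) = ((3 + P²/2 - 7*P/2)*3)*(-5) = (9 - 21*P/2 + 3*P²/2)*(-5) = -45 - 15*P²/2 + 105*P/2)
47852 + o(174, h) = 47852 + (-45 - 15/2*8² + (105/2)*8) = 47852 + (-45 - 15/2*64 + 420) = 47852 + (-45 - 480 + 420) = 47852 - 105 = 47747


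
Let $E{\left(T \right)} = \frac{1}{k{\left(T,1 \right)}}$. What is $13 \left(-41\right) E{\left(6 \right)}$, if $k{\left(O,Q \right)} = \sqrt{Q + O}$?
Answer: $- \frac{533 \sqrt{7}}{7} \approx -201.46$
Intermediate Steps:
$k{\left(O,Q \right)} = \sqrt{O + Q}$
$E{\left(T \right)} = \frac{1}{\sqrt{1 + T}}$ ($E{\left(T \right)} = \frac{1}{\sqrt{T + 1}} = \frac{1}{\sqrt{1 + T}}$)
$13 \left(-41\right) E{\left(6 \right)} = \frac{13 \left(-41\right)}{\sqrt{1 + 6}} = - \frac{533}{\sqrt{7}} = - 533 \frac{\sqrt{7}}{7} = - \frac{533 \sqrt{7}}{7}$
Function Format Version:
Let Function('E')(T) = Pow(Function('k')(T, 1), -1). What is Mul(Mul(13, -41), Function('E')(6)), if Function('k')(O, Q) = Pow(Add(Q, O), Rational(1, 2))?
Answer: Mul(Rational(-533, 7), Pow(7, Rational(1, 2))) ≈ -201.46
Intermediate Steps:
Function('k')(O, Q) = Pow(Add(O, Q), Rational(1, 2))
Function('E')(T) = Pow(Add(1, T), Rational(-1, 2)) (Function('E')(T) = Pow(Pow(Add(T, 1), Rational(1, 2)), -1) = Pow(Pow(Add(1, T), Rational(1, 2)), -1) = Pow(Add(1, T), Rational(-1, 2)))
Mul(Mul(13, -41), Function('E')(6)) = Mul(Mul(13, -41), Pow(Add(1, 6), Rational(-1, 2))) = Mul(-533, Pow(7, Rational(-1, 2))) = Mul(-533, Mul(Rational(1, 7), Pow(7, Rational(1, 2)))) = Mul(Rational(-533, 7), Pow(7, Rational(1, 2)))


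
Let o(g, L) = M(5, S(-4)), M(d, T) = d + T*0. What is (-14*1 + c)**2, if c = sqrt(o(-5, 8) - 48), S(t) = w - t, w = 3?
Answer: (14 - I*sqrt(43))**2 ≈ 153.0 - 183.61*I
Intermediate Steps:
S(t) = 3 - t
M(d, T) = d (M(d, T) = d + 0 = d)
o(g, L) = 5
c = I*sqrt(43) (c = sqrt(5 - 48) = sqrt(-43) = I*sqrt(43) ≈ 6.5574*I)
(-14*1 + c)**2 = (-14*1 + I*sqrt(43))**2 = (-14 + I*sqrt(43))**2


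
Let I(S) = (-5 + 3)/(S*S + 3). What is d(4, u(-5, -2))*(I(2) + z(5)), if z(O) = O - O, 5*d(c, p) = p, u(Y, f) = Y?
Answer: 2/7 ≈ 0.28571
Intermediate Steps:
d(c, p) = p/5
z(O) = 0
I(S) = -2/(3 + S²) (I(S) = -2/(S² + 3) = -2/(3 + S²))
d(4, u(-5, -2))*(I(2) + z(5)) = ((⅕)*(-5))*(-2/(3 + 2²) + 0) = -(-2/(3 + 4) + 0) = -(-2/7 + 0) = -1*(-2/7) = 2/7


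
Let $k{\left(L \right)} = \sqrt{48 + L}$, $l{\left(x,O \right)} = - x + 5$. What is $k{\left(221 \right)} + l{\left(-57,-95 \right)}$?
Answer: $62 + \sqrt{269} \approx 78.401$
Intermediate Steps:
$l{\left(x,O \right)} = 5 - x$
$k{\left(221 \right)} + l{\left(-57,-95 \right)} = \sqrt{48 + 221} + \left(5 - -57\right) = \sqrt{269} + \left(5 + 57\right) = \sqrt{269} + 62 = 62 + \sqrt{269}$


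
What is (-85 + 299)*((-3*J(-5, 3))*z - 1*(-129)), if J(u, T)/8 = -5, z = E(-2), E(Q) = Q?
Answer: -23754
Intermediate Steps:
z = -2
J(u, T) = -40 (J(u, T) = 8*(-5) = -40)
(-85 + 299)*((-3*J(-5, 3))*z - 1*(-129)) = (-85 + 299)*(-3*(-40)*(-2) - 1*(-129)) = 214*(120*(-2) + 129) = 214*(-240 + 129) = 214*(-111) = -23754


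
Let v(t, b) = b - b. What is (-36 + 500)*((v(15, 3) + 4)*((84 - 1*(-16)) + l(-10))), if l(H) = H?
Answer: 167040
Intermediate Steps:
v(t, b) = 0
(-36 + 500)*((v(15, 3) + 4)*((84 - 1*(-16)) + l(-10))) = (-36 + 500)*((0 + 4)*((84 - 1*(-16)) - 10)) = 464*(4*((84 + 16) - 10)) = 464*(4*(100 - 10)) = 464*(4*90) = 464*360 = 167040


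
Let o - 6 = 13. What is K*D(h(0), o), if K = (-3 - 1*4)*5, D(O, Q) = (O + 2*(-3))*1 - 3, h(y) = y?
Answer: 315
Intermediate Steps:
o = 19 (o = 6 + 13 = 19)
D(O, Q) = -9 + O (D(O, Q) = (O - 6)*1 - 3 = (-6 + O)*1 - 3 = (-6 + O) - 3 = -9 + O)
K = -35 (K = (-3 - 4)*5 = -7*5 = -35)
K*D(h(0), o) = -35*(-9 + 0) = -35*(-9) = 315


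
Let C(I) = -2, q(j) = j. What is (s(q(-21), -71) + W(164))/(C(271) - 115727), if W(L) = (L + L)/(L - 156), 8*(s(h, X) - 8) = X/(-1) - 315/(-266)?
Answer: -17639/35181616 ≈ -0.00050137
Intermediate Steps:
s(h, X) = 2477/304 - X/8 (s(h, X) = 8 + (X/(-1) - 315/(-266))/8 = 8 + (X*(-1) - 315*(-1/266))/8 = 8 + (-X + 45/38)/8 = 8 + (45/38 - X)/8 = 8 + (45/304 - X/8) = 2477/304 - X/8)
W(L) = 2*L/(-156 + L) (W(L) = (2*L)/(-156 + L) = 2*L/(-156 + L))
(s(q(-21), -71) + W(164))/(C(271) - 115727) = ((2477/304 - ⅛*(-71)) + 2*164/(-156 + 164))/(-2 - 115727) = ((2477/304 + 71/8) + 2*164/8)/(-115729) = (5175/304 + 2*164*(⅛))*(-1/115729) = (5175/304 + 41)*(-1/115729) = (17639/304)*(-1/115729) = -17639/35181616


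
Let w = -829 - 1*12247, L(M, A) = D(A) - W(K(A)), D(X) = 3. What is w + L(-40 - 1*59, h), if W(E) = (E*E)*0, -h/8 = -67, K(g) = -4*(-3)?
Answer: -13073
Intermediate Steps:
K(g) = 12
h = 536 (h = -8*(-67) = 536)
W(E) = 0 (W(E) = E²*0 = 0)
L(M, A) = 3 (L(M, A) = 3 - 1*0 = 3 + 0 = 3)
w = -13076 (w = -829 - 12247 = -13076)
w + L(-40 - 1*59, h) = -13076 + 3 = -13073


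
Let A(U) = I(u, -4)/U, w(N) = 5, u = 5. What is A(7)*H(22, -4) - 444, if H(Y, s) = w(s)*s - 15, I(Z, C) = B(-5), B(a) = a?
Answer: -419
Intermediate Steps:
I(Z, C) = -5
H(Y, s) = -15 + 5*s (H(Y, s) = 5*s - 15 = -15 + 5*s)
A(U) = -5/U
A(7)*H(22, -4) - 444 = (-5/7)*(-15 + 5*(-4)) - 444 = (-5*⅐)*(-15 - 20) - 444 = -5/7*(-35) - 444 = 25 - 444 = -419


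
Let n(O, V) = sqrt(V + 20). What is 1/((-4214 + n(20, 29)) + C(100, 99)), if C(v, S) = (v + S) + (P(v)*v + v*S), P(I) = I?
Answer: 1/15892 ≈ 6.2925e-5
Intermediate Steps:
n(O, V) = sqrt(20 + V)
C(v, S) = S + v + v**2 + S*v (C(v, S) = (v + S) + (v*v + v*S) = (S + v) + (v**2 + S*v) = S + v + v**2 + S*v)
1/((-4214 + n(20, 29)) + C(100, 99)) = 1/((-4214 + sqrt(20 + 29)) + (99 + 100 + 100**2 + 99*100)) = 1/((-4214 + sqrt(49)) + (99 + 100 + 10000 + 9900)) = 1/((-4214 + 7) + 20099) = 1/(-4207 + 20099) = 1/15892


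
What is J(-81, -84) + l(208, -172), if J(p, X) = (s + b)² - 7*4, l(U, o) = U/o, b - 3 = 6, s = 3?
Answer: 4936/43 ≈ 114.79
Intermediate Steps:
b = 9 (b = 3 + 6 = 9)
J(p, X) = 116 (J(p, X) = (3 + 9)² - 7*4 = 12² - 28 = 144 - 28 = 116)
J(-81, -84) + l(208, -172) = 116 + 208/(-172) = 116 + 208*(-1/172) = 116 - 52/43 = 4936/43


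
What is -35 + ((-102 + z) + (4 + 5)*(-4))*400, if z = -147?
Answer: -114035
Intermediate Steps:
-35 + ((-102 + z) + (4 + 5)*(-4))*400 = -35 + ((-102 - 147) + (4 + 5)*(-4))*400 = -35 + (-249 + 9*(-4))*400 = -35 + (-249 - 36)*400 = -35 - 285*400 = -35 - 114000 = -114035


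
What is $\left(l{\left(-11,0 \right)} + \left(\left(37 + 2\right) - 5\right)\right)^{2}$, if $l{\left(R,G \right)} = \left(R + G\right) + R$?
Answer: $144$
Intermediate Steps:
$l{\left(R,G \right)} = G + 2 R$ ($l{\left(R,G \right)} = \left(G + R\right) + R = G + 2 R$)
$\left(l{\left(-11,0 \right)} + \left(\left(37 + 2\right) - 5\right)\right)^{2} = \left(\left(0 + 2 \left(-11\right)\right) + \left(\left(37 + 2\right) - 5\right)\right)^{2} = \left(\left(0 - 22\right) + \left(39 - 5\right)\right)^{2} = \left(-22 + 34\right)^{2} = 12^{2} = 144$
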